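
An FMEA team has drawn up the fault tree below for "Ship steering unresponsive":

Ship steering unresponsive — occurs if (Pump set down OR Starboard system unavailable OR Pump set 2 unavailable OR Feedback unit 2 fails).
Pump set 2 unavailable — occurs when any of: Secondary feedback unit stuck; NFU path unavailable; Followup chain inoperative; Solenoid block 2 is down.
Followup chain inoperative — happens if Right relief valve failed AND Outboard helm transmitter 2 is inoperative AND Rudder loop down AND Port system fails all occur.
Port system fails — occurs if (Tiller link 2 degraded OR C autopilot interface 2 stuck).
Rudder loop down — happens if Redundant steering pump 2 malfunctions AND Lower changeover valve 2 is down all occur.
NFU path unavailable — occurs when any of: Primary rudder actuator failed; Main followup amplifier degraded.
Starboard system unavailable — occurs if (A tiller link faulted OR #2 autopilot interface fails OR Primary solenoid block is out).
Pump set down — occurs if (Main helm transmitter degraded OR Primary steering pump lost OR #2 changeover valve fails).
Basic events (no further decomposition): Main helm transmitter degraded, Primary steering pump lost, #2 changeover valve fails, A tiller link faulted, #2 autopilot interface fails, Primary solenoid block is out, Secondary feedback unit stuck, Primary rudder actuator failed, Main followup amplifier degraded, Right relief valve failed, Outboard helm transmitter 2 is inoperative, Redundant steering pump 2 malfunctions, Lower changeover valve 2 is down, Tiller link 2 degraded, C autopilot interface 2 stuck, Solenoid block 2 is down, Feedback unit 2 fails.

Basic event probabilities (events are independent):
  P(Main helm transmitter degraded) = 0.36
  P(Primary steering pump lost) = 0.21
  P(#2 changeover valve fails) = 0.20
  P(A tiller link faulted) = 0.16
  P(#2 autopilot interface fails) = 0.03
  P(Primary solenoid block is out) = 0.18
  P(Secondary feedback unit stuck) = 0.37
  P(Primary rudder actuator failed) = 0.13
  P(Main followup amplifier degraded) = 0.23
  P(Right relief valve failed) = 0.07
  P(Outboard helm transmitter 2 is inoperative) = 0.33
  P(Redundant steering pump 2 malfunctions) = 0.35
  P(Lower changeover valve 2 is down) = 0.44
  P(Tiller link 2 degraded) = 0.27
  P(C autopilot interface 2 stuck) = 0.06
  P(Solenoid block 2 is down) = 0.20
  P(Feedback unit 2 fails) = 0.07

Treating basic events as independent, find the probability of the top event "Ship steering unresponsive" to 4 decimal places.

P(Pump set down) [OR] = 1 − (1−0.36) × (1−0.21) × (1−0.20) = 0.595520
P(Starboard system unavailable) [OR] = 1 − (1−0.16) × (1−0.03) × (1−0.18) = 0.331864
P(NFU path unavailable) [OR] = 1 − (1−0.13) × (1−0.23) = 0.330100
P(Rudder loop down) [AND] = 0.35 × 0.44 = 0.154000
P(Port system fails) [OR] = 1 − (1−0.27) × (1−0.06) = 0.313800
P(Followup chain inoperative) [AND] = 0.07 × 0.33 × 0.154000 × 0.313800 = 0.001116
P(Pump set 2 unavailable) [OR] = 1 − (1−0.37) × (1−0.330100) × (1−0.001116) × (1−0.20) = 0.662747
P(Ship steering unresponsive) [OR] = 1 − (1−0.595520) × (1−0.331864) × (1−0.662747) × (1−0.07) = 0.915238
Rounded to 4 decimal places: P(Ship steering unresponsive) ≈ 0.9152.

0.9152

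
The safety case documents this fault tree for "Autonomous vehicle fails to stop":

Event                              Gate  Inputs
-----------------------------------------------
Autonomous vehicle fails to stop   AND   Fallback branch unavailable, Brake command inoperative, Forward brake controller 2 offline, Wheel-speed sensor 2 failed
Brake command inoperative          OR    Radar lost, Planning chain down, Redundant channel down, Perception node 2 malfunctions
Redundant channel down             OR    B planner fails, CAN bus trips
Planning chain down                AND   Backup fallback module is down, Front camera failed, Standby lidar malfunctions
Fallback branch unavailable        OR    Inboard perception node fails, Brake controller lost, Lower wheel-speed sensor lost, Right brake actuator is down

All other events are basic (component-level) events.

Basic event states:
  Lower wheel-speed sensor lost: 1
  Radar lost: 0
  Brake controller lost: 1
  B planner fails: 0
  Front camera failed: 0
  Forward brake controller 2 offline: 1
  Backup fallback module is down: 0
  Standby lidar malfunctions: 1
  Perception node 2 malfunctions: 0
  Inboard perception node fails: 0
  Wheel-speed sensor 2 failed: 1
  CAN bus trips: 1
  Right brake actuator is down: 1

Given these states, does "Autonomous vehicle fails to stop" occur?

Yes

Fallback branch unavailable [OR]: Inboard perception node fails=not, Brake controller lost=occurs, Lower wheel-speed sensor lost=occurs, Right brake actuator is down=occurs → at least one input occurs → occurs.
Planning chain down [AND]: Backup fallback module is down=not, Front camera failed=not, Standby lidar malfunctions=occurs → not all inputs occur → does not occur.
Redundant channel down [OR]: B planner fails=not, CAN bus trips=occurs → at least one input occurs → occurs.
Brake command inoperative [OR]: Radar lost=not, Planning chain down=not, Redundant channel down=occurs, Perception node 2 malfunctions=not → at least one input occurs → occurs.
Autonomous vehicle fails to stop [AND]: Fallback branch unavailable=occurs, Brake command inoperative=occurs, Forward brake controller 2 offline=occurs, Wheel-speed sensor 2 failed=occurs → all inputs occur → occurs.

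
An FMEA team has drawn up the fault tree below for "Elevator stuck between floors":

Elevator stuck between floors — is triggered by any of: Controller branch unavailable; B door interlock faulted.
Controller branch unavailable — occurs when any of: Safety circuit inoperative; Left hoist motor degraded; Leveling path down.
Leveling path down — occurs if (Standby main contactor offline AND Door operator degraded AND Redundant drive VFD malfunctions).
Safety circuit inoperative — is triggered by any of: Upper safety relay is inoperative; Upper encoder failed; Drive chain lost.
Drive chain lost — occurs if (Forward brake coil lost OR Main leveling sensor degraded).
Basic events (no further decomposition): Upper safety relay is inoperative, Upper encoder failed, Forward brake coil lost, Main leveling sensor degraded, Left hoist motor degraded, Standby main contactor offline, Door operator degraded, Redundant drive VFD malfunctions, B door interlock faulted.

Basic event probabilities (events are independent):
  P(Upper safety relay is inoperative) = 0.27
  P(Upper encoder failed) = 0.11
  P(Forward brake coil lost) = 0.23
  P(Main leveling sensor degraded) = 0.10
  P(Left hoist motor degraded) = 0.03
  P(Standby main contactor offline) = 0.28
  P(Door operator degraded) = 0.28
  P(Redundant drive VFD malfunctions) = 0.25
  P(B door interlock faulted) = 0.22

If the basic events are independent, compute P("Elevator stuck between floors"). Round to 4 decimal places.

0.6660

P(Drive chain lost) [OR] = 1 − (1−0.23) × (1−0.10) = 0.307000
P(Safety circuit inoperative) [OR] = 1 − (1−0.27) × (1−0.11) × (1−0.307000) = 0.549758
P(Leveling path down) [AND] = 0.28 × 0.28 × 0.25 = 0.019600
P(Controller branch unavailable) [OR] = 1 − (1−0.549758) × (1−0.03) × (1−0.019600) = 0.571825
P(Elevator stuck between floors) [OR] = 1 − (1−0.571825) × (1−0.22) = 0.666024
Rounded to 4 decimal places: P(Elevator stuck between floors) ≈ 0.6660.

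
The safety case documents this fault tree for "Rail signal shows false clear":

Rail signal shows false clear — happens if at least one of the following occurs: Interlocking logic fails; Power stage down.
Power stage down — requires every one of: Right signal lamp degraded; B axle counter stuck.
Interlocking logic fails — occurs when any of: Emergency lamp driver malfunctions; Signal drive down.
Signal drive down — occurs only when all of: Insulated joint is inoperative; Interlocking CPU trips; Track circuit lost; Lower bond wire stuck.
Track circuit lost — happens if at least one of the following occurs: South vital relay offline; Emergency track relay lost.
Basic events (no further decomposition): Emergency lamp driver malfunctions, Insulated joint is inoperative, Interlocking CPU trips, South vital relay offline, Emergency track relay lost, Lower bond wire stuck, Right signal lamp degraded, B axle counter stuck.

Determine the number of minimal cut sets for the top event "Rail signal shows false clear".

4

Track circuit lost [OR]: union of children's cut sets → 2 cut set(s).
Signal drive down [AND]: one cut set from each child combined → 1 × 1 × 2 × 1 = 2 cut set(s).
Interlocking logic fails [OR]: union of children's cut sets → 3 cut set(s).
Power stage down [AND]: one cut set from each child combined → 1 × 1 = 1 cut set(s).
Rail signal shows false clear [OR]: union of children's cut sets → 4 cut set(s).
Minimal cut sets: {Emergency lamp driver malfunctions}; {Insulated joint is inoperative, Interlocking CPU trips, Lower bond wire stuck, South vital relay offline}; {Emergency track relay lost, Insulated joint is inoperative, Interlocking CPU trips, Lower bond wire stuck}; {B axle counter stuck, Right signal lamp degraded}.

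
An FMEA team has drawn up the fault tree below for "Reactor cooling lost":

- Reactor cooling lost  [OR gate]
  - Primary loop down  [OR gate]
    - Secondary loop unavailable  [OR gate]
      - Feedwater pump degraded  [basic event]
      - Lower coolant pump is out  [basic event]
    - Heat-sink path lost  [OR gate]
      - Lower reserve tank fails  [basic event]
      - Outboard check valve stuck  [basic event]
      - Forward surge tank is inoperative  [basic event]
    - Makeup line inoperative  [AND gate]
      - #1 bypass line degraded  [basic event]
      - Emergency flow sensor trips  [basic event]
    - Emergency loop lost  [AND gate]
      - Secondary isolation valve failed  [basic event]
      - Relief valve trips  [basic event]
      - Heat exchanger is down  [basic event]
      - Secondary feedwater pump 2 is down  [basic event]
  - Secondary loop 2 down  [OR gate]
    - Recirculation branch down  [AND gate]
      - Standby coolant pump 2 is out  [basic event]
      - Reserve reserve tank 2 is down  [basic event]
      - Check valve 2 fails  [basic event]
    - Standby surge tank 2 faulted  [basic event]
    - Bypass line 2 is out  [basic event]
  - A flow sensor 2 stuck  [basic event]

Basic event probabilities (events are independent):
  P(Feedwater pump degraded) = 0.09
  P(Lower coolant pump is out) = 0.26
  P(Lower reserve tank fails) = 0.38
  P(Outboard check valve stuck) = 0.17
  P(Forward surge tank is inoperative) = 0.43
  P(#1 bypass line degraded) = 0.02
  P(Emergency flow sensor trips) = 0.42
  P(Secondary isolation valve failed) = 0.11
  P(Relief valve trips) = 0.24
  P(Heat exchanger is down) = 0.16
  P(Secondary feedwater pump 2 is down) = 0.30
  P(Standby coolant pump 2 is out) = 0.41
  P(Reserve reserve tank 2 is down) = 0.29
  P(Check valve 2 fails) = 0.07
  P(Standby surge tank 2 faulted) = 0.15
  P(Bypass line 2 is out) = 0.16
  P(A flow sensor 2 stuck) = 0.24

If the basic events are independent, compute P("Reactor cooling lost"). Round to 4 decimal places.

P(Secondary loop unavailable) [OR] = 1 − (1−0.09) × (1−0.26) = 0.326600
P(Heat-sink path lost) [OR] = 1 − (1−0.38) × (1−0.17) × (1−0.43) = 0.706678
P(Makeup line inoperative) [AND] = 0.02 × 0.42 = 0.008400
P(Emergency loop lost) [AND] = 0.11 × 0.24 × 0.16 × 0.30 = 0.001267
P(Primary loop down) [OR] = 1 − (1−0.326600) × (1−0.706678) × (1−0.008400) × (1−0.001267) = 0.804384
P(Recirculation branch down) [AND] = 0.41 × 0.29 × 0.07 = 0.008323
P(Secondary loop 2 down) [OR] = 1 − (1−0.008323) × (1−0.15) × (1−0.16) = 0.291943
P(Reactor cooling lost) [OR] = 1 − (1−0.804384) × (1−0.291943) × (1−0.24) = 0.894734
Rounded to 4 decimal places: P(Reactor cooling lost) ≈ 0.8947.

0.8947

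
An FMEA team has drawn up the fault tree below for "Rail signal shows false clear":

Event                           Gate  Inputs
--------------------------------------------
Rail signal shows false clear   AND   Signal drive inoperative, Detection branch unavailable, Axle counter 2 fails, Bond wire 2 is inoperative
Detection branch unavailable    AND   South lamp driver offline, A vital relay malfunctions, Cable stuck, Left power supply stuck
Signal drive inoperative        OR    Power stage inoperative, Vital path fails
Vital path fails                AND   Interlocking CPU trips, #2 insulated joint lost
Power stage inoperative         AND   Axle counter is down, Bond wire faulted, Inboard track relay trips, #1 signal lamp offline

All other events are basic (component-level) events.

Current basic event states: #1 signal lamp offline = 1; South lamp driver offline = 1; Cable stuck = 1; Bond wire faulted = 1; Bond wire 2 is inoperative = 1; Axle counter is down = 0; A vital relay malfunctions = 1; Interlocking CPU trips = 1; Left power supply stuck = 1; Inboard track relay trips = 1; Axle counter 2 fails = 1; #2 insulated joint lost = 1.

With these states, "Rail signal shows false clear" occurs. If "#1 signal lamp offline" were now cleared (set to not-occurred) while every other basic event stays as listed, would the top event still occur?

Yes

Counterfactual: set "#1 signal lamp offline" to not occurred.
Power stage inoperative [AND]: Axle counter is down=not, Bond wire faulted=occurs, Inboard track relay trips=occurs, #1 signal lamp offline=not → not all inputs occur → does not occur.
Vital path fails [AND]: Interlocking CPU trips=occurs, #2 insulated joint lost=occurs → all inputs occur → occurs.
Signal drive inoperative [OR]: Power stage inoperative=not, Vital path fails=occurs → at least one input occurs → occurs.
Detection branch unavailable [AND]: South lamp driver offline=occurs, A vital relay malfunctions=occurs, Cable stuck=occurs, Left power supply stuck=occurs → all inputs occur → occurs.
Rail signal shows false clear [AND]: Signal drive inoperative=occurs, Detection branch unavailable=occurs, Axle counter 2 fails=occurs, Bond wire 2 is inoperative=occurs → all inputs occur → occurs.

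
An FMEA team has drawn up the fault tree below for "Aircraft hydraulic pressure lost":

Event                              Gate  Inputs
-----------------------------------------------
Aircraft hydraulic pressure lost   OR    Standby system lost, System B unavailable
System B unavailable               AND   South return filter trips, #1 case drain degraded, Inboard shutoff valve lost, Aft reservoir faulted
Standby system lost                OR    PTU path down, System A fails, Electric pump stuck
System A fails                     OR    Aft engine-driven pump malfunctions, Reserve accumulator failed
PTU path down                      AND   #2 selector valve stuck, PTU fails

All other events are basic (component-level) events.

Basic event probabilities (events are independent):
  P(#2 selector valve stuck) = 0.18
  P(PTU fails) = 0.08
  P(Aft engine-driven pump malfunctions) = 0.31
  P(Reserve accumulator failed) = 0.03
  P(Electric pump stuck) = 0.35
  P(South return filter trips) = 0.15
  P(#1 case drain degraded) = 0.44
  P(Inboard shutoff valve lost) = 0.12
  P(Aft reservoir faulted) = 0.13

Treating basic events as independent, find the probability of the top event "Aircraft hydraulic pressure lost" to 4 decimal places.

P(PTU path down) [AND] = 0.18 × 0.08 = 0.014400
P(System A fails) [OR] = 1 − (1−0.31) × (1−0.03) = 0.330700
P(Standby system lost) [OR] = 1 − (1−0.014400) × (1−0.330700) × (1−0.35) = 0.571220
P(System B unavailable) [AND] = 0.15 × 0.44 × 0.12 × 0.13 = 0.001030
P(Aircraft hydraulic pressure lost) [OR] = 1 − (1−0.571220) × (1−0.001030) = 0.571662
Rounded to 4 decimal places: P(Aircraft hydraulic pressure lost) ≈ 0.5717.

0.5717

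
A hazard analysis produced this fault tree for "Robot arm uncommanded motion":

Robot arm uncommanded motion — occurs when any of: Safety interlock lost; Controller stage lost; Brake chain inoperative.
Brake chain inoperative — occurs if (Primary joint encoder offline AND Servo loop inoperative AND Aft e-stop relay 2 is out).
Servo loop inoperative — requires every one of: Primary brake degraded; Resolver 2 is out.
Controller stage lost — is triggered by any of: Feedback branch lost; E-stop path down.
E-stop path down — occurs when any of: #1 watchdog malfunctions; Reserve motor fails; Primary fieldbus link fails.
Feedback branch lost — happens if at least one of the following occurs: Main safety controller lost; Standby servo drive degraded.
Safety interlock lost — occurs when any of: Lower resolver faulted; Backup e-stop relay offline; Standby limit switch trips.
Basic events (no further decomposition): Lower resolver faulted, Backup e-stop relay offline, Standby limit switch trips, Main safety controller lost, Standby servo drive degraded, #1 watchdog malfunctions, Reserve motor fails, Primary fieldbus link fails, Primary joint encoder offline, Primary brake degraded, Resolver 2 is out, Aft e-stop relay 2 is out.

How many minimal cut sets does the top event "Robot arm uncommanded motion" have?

9

Safety interlock lost [OR]: union of children's cut sets → 3 cut set(s).
Feedback branch lost [OR]: union of children's cut sets → 2 cut set(s).
E-stop path down [OR]: union of children's cut sets → 3 cut set(s).
Controller stage lost [OR]: union of children's cut sets → 5 cut set(s).
Servo loop inoperative [AND]: one cut set from each child combined → 1 × 1 = 1 cut set(s).
Brake chain inoperative [AND]: one cut set from each child combined → 1 × 1 × 1 = 1 cut set(s).
Robot arm uncommanded motion [OR]: union of children's cut sets → 9 cut set(s).
Minimal cut sets: {Lower resolver faulted}; {Backup e-stop relay offline}; {Standby limit switch trips}; {Main safety controller lost}; {Standby servo drive degraded}; {#1 watchdog malfunctions}; {Reserve motor fails}; {Primary fieldbus link fails}; {Aft e-stop relay 2 is out, Primary brake degraded, Primary joint encoder offline, Resolver 2 is out}.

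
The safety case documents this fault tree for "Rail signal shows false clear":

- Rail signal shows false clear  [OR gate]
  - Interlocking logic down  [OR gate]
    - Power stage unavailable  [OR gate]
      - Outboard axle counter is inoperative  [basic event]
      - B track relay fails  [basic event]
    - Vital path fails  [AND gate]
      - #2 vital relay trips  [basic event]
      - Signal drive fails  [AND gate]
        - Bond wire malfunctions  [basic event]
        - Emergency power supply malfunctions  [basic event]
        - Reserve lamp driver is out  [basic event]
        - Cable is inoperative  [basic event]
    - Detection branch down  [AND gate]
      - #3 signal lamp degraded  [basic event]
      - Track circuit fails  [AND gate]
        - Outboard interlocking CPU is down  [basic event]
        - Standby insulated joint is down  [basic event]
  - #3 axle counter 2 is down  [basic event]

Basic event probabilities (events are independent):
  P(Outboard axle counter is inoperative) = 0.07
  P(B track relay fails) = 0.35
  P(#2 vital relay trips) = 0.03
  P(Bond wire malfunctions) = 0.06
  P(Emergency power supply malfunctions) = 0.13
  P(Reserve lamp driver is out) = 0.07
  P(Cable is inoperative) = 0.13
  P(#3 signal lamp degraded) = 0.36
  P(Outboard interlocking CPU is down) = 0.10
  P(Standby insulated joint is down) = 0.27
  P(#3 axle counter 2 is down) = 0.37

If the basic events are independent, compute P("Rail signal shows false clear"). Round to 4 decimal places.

0.6229

P(Power stage unavailable) [OR] = 1 − (1−0.07) × (1−0.35) = 0.395500
P(Signal drive fails) [AND] = 0.06 × 0.13 × 0.07 × 0.13 = 0.000071
P(Vital path fails) [AND] = 0.03 × 0.000071 = 0.000002
P(Track circuit fails) [AND] = 0.10 × 0.27 = 0.027000
P(Detection branch down) [AND] = 0.36 × 0.027000 = 0.009720
P(Interlocking logic down) [OR] = 1 − (1−0.395500) × (1−0.000002) × (1−0.009720) = 0.401377
P(Rail signal shows false clear) [OR] = 1 − (1−0.401377) × (1−0.37) = 0.622868
Rounded to 4 decimal places: P(Rail signal shows false clear) ≈ 0.6229.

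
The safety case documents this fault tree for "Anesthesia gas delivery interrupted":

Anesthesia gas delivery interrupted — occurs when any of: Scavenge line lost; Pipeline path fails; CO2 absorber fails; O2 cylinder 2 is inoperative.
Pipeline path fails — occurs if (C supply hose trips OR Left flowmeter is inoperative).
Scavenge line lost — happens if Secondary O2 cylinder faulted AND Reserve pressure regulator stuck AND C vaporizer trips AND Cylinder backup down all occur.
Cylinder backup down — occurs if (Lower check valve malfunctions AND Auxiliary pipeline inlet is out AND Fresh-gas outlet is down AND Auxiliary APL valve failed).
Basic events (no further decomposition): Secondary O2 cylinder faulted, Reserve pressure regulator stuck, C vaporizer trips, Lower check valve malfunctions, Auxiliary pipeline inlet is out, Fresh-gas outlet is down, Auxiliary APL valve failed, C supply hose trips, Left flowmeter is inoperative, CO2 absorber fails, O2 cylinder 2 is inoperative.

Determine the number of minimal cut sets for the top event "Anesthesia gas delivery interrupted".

Cylinder backup down [AND]: one cut set from each child combined → 1 × 1 × 1 × 1 = 1 cut set(s).
Scavenge line lost [AND]: one cut set from each child combined → 1 × 1 × 1 × 1 = 1 cut set(s).
Pipeline path fails [OR]: union of children's cut sets → 2 cut set(s).
Anesthesia gas delivery interrupted [OR]: union of children's cut sets → 5 cut set(s).
Minimal cut sets: {Auxiliary APL valve failed, Auxiliary pipeline inlet is out, C vaporizer trips, Fresh-gas outlet is down, Lower check valve malfunctions, Reserve pressure regulator stuck, Secondary O2 cylinder faulted}; {C supply hose trips}; {Left flowmeter is inoperative}; {CO2 absorber fails}; {O2 cylinder 2 is inoperative}.

5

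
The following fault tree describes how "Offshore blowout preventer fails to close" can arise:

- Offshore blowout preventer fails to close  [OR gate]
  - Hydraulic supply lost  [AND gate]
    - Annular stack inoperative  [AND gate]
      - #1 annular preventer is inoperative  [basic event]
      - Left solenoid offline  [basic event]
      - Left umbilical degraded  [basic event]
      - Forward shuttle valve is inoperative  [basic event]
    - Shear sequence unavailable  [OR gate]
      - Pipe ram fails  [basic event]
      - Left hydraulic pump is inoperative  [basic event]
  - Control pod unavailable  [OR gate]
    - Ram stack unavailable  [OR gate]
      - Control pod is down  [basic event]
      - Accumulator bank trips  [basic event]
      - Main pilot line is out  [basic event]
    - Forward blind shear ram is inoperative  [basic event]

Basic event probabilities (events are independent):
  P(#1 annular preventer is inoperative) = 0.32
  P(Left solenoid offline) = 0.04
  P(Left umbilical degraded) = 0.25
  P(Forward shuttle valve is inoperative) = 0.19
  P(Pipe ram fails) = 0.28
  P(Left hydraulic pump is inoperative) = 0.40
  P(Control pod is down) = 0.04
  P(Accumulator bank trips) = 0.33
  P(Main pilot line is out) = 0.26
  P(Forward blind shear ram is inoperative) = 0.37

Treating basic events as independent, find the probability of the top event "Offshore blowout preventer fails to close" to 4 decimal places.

0.7002

P(Annular stack inoperative) [AND] = 0.32 × 0.04 × 0.25 × 0.19 = 0.000608
P(Shear sequence unavailable) [OR] = 1 − (1−0.28) × (1−0.40) = 0.568000
P(Hydraulic supply lost) [AND] = 0.000608 × 0.568000 = 0.000345
P(Ram stack unavailable) [OR] = 1 − (1−0.04) × (1−0.33) × (1−0.26) = 0.524032
P(Control pod unavailable) [OR] = 1 − (1−0.524032) × (1−0.37) = 0.700140
P(Offshore blowout preventer fails to close) [OR] = 1 − (1−0.000345) × (1−0.700140) = 0.700243
Rounded to 4 decimal places: P(Offshore blowout preventer fails to close) ≈ 0.7002.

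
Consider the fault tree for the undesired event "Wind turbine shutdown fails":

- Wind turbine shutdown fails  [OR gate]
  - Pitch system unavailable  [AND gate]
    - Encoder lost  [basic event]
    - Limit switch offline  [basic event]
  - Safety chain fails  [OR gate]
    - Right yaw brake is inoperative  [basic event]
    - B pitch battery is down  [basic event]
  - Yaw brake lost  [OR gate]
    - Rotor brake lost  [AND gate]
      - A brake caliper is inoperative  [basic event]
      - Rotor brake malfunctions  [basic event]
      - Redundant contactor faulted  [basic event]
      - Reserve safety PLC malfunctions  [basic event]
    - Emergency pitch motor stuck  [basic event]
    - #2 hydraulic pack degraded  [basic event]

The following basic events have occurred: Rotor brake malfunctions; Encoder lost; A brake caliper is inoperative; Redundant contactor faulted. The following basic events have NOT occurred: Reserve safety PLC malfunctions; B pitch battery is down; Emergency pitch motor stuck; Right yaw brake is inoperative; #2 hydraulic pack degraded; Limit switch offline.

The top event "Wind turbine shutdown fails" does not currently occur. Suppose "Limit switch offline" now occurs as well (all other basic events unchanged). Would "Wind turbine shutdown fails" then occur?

Counterfactual: set "Limit switch offline" to occurred.
Pitch system unavailable [AND]: Encoder lost=occurs, Limit switch offline=occurs → all inputs occur → occurs.
Safety chain fails [OR]: Right yaw brake is inoperative=not, B pitch battery is down=not → no input occurs → does not occur.
Rotor brake lost [AND]: A brake caliper is inoperative=occurs, Rotor brake malfunctions=occurs, Redundant contactor faulted=occurs, Reserve safety PLC malfunctions=not → not all inputs occur → does not occur.
Yaw brake lost [OR]: Rotor brake lost=not, Emergency pitch motor stuck=not, #2 hydraulic pack degraded=not → no input occurs → does not occur.
Wind turbine shutdown fails [OR]: Pitch system unavailable=occurs, Safety chain fails=not, Yaw brake lost=not → at least one input occurs → occurs.

Yes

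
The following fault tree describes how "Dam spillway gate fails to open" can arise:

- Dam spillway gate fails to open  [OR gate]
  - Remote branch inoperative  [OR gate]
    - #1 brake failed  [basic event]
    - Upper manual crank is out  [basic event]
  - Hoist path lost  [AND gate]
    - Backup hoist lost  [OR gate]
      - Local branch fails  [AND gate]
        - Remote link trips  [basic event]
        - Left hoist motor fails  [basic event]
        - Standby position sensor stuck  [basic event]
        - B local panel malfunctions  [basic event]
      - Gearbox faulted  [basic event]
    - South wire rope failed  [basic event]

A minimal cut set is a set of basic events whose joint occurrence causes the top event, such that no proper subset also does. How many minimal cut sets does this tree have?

4

Remote branch inoperative [OR]: union of children's cut sets → 2 cut set(s).
Local branch fails [AND]: one cut set from each child combined → 1 × 1 × 1 × 1 = 1 cut set(s).
Backup hoist lost [OR]: union of children's cut sets → 2 cut set(s).
Hoist path lost [AND]: one cut set from each child combined → 2 × 1 = 2 cut set(s).
Dam spillway gate fails to open [OR]: union of children's cut sets → 4 cut set(s).
Minimal cut sets: {#1 brake failed}; {Upper manual crank is out}; {B local panel malfunctions, Left hoist motor fails, Remote link trips, South wire rope failed, Standby position sensor stuck}; {Gearbox faulted, South wire rope failed}.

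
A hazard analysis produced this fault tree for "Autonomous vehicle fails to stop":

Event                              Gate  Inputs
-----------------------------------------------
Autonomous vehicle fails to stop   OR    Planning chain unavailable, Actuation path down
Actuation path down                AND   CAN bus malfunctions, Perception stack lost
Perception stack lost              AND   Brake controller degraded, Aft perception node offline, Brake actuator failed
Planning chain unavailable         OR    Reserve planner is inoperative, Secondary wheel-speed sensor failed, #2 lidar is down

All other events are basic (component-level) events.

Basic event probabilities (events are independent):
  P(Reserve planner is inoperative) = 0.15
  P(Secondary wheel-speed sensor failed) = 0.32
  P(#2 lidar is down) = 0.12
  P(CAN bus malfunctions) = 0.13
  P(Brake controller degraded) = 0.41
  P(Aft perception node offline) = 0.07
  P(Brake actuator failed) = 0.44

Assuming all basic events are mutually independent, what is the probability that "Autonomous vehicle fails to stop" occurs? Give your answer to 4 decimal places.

P(Planning chain unavailable) [OR] = 1 − (1−0.15) × (1−0.32) × (1−0.12) = 0.491360
P(Perception stack lost) [AND] = 0.41 × 0.07 × 0.44 = 0.012628
P(Actuation path down) [AND] = 0.13 × 0.012628 = 0.001642
P(Autonomous vehicle fails to stop) [OR] = 1 − (1−0.491360) × (1−0.001642) = 0.492195
Rounded to 4 decimal places: P(Autonomous vehicle fails to stop) ≈ 0.4922.

0.4922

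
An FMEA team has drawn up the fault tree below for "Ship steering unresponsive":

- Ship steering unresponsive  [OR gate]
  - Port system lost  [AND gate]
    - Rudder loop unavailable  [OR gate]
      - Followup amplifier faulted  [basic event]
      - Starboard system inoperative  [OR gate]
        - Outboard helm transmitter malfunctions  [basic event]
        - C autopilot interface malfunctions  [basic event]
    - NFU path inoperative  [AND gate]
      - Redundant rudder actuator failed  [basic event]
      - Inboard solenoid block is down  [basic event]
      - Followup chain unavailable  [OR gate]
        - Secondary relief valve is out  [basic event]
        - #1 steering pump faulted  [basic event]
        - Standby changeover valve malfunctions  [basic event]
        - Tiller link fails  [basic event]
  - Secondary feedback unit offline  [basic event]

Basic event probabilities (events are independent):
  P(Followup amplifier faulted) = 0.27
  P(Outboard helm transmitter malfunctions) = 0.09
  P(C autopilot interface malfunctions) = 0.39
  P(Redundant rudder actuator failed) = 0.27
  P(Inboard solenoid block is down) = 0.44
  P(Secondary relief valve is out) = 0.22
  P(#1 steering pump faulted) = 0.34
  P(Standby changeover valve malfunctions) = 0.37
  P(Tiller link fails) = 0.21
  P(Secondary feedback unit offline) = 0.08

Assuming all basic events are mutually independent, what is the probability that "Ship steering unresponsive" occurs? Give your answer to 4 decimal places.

0.1284

P(Starboard system inoperative) [OR] = 1 − (1−0.09) × (1−0.39) = 0.444900
P(Rudder loop unavailable) [OR] = 1 − (1−0.27) × (1−0.444900) = 0.594777
P(Followup chain unavailable) [OR] = 1 − (1−0.22) × (1−0.34) × (1−0.37) × (1−0.21) = 0.743784
P(NFU path inoperative) [AND] = 0.27 × 0.44 × 0.743784 = 0.088362
P(Port system lost) [AND] = 0.594777 × 0.088362 = 0.052556
P(Ship steering unresponsive) [OR] = 1 − (1−0.052556) × (1−0.08) = 0.128352
Rounded to 4 decimal places: P(Ship steering unresponsive) ≈ 0.1284.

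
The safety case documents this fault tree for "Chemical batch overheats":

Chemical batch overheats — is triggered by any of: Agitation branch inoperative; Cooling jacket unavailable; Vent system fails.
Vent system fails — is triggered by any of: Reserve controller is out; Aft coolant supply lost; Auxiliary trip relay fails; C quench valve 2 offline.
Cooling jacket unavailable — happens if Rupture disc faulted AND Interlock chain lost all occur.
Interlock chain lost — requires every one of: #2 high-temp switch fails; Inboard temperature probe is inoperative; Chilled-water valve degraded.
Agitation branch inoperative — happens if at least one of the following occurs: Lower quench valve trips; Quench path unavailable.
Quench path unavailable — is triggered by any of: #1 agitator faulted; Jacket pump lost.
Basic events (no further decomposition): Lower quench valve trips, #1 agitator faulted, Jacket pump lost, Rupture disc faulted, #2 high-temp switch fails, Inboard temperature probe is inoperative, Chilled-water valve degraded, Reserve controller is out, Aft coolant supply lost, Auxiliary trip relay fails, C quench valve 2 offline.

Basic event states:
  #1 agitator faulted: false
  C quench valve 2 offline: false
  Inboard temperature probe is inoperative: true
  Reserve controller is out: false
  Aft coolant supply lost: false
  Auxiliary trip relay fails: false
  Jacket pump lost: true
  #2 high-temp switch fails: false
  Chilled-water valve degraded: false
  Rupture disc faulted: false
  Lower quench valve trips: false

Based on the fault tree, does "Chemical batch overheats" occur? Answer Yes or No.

Quench path unavailable [OR]: #1 agitator faulted=not, Jacket pump lost=occurs → at least one input occurs → occurs.
Agitation branch inoperative [OR]: Lower quench valve trips=not, Quench path unavailable=occurs → at least one input occurs → occurs.
Interlock chain lost [AND]: #2 high-temp switch fails=not, Inboard temperature probe is inoperative=occurs, Chilled-water valve degraded=not → not all inputs occur → does not occur.
Cooling jacket unavailable [AND]: Rupture disc faulted=not, Interlock chain lost=not → not all inputs occur → does not occur.
Vent system fails [OR]: Reserve controller is out=not, Aft coolant supply lost=not, Auxiliary trip relay fails=not, C quench valve 2 offline=not → no input occurs → does not occur.
Chemical batch overheats [OR]: Agitation branch inoperative=occurs, Cooling jacket unavailable=not, Vent system fails=not → at least one input occurs → occurs.

Yes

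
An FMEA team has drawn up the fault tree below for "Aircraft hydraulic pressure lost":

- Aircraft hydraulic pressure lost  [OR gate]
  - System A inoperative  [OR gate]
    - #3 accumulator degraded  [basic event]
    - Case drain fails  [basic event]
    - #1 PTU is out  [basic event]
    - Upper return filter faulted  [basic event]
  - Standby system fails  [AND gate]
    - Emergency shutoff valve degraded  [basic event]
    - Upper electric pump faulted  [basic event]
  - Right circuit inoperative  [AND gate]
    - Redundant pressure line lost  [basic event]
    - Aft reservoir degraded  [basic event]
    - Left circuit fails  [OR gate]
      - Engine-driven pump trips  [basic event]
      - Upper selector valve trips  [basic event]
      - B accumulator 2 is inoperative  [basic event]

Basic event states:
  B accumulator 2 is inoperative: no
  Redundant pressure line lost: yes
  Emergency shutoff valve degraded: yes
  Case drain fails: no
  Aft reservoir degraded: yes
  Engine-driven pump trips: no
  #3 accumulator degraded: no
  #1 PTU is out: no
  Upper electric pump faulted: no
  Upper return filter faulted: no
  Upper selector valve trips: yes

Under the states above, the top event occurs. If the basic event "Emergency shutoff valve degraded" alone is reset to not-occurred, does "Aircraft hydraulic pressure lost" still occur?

Counterfactual: set "Emergency shutoff valve degraded" to not occurred.
System A inoperative [OR]: #3 accumulator degraded=not, Case drain fails=not, #1 PTU is out=not, Upper return filter faulted=not → no input occurs → does not occur.
Standby system fails [AND]: Emergency shutoff valve degraded=not, Upper electric pump faulted=not → not all inputs occur → does not occur.
Left circuit fails [OR]: Engine-driven pump trips=not, Upper selector valve trips=occurs, B accumulator 2 is inoperative=not → at least one input occurs → occurs.
Right circuit inoperative [AND]: Redundant pressure line lost=occurs, Aft reservoir degraded=occurs, Left circuit fails=occurs → all inputs occur → occurs.
Aircraft hydraulic pressure lost [OR]: System A inoperative=not, Standby system fails=not, Right circuit inoperative=occurs → at least one input occurs → occurs.

Yes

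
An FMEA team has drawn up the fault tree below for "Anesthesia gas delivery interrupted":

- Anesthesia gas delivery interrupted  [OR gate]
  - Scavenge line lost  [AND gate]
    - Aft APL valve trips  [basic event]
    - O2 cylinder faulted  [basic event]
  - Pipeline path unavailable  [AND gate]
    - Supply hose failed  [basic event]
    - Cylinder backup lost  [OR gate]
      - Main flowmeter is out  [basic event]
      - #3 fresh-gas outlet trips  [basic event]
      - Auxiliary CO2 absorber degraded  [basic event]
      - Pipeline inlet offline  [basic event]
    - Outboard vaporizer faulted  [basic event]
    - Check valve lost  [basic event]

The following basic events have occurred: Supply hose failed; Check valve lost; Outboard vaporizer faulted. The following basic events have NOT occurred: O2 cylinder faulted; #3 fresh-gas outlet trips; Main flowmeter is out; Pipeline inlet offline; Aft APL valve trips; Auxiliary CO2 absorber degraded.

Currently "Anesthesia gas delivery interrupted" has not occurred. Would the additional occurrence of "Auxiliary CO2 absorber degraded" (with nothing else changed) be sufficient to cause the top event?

Yes

Counterfactual: set "Auxiliary CO2 absorber degraded" to occurred.
Scavenge line lost [AND]: Aft APL valve trips=not, O2 cylinder faulted=not → not all inputs occur → does not occur.
Cylinder backup lost [OR]: Main flowmeter is out=not, #3 fresh-gas outlet trips=not, Auxiliary CO2 absorber degraded=occurs, Pipeline inlet offline=not → at least one input occurs → occurs.
Pipeline path unavailable [AND]: Supply hose failed=occurs, Cylinder backup lost=occurs, Outboard vaporizer faulted=occurs, Check valve lost=occurs → all inputs occur → occurs.
Anesthesia gas delivery interrupted [OR]: Scavenge line lost=not, Pipeline path unavailable=occurs → at least one input occurs → occurs.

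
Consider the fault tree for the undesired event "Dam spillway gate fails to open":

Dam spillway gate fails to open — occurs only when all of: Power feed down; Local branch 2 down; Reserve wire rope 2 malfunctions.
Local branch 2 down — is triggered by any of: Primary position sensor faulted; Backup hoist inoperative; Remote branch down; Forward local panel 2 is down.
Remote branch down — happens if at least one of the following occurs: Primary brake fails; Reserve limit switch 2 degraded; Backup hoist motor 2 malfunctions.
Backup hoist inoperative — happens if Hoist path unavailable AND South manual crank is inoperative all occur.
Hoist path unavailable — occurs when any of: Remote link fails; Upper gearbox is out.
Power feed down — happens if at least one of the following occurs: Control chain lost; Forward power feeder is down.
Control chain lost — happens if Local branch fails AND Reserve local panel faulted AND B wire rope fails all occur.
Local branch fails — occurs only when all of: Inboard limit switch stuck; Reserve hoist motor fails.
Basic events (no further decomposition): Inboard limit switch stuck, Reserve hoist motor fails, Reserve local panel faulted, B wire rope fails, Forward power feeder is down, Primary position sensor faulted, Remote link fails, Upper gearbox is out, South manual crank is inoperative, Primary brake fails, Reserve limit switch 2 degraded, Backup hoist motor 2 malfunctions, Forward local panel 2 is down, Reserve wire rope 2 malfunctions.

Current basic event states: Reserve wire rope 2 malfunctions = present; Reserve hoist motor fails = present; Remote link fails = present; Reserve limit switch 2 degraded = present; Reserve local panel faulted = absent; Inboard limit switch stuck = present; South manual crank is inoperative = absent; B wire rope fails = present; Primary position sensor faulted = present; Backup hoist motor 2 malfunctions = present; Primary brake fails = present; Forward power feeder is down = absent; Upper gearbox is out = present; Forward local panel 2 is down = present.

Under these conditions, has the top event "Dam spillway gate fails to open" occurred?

Local branch fails [AND]: Inboard limit switch stuck=occurs, Reserve hoist motor fails=occurs → all inputs occur → occurs.
Control chain lost [AND]: Local branch fails=occurs, Reserve local panel faulted=not, B wire rope fails=occurs → not all inputs occur → does not occur.
Power feed down [OR]: Control chain lost=not, Forward power feeder is down=not → no input occurs → does not occur.
Hoist path unavailable [OR]: Remote link fails=occurs, Upper gearbox is out=occurs → at least one input occurs → occurs.
Backup hoist inoperative [AND]: Hoist path unavailable=occurs, South manual crank is inoperative=not → not all inputs occur → does not occur.
Remote branch down [OR]: Primary brake fails=occurs, Reserve limit switch 2 degraded=occurs, Backup hoist motor 2 malfunctions=occurs → at least one input occurs → occurs.
Local branch 2 down [OR]: Primary position sensor faulted=occurs, Backup hoist inoperative=not, Remote branch down=occurs, Forward local panel 2 is down=occurs → at least one input occurs → occurs.
Dam spillway gate fails to open [AND]: Power feed down=not, Local branch 2 down=occurs, Reserve wire rope 2 malfunctions=occurs → not all inputs occur → does not occur.

No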